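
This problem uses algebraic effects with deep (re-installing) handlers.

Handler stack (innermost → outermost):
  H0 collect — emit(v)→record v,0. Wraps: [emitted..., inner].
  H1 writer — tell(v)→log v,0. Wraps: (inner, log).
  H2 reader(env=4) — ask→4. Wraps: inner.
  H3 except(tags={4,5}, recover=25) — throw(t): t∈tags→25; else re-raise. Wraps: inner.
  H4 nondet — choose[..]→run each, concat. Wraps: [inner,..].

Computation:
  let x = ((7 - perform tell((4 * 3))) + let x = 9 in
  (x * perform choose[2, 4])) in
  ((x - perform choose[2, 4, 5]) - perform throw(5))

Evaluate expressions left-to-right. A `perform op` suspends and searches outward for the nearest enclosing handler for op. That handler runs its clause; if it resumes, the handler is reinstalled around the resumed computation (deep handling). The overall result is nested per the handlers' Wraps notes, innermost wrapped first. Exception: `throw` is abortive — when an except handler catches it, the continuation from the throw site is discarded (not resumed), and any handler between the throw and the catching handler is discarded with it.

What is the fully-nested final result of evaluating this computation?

Step-by-step:
tell(12) @ H1 ⇒ log+=12
choose[2, 4] @ H4
  branch[0] choose=2:
    choose[2, 4, 5] @ H4
      branch[0] choose=2:
        throw(5) @ H3 caught ⇒ 25
        H4 returns [25]
      branch[1] choose=4:
        throw(5) @ H3 caught ⇒ 25
        H4 returns [25]
      branch[2] choose=5:
        throw(5) @ H3 caught ⇒ 25
        H4 returns [25]
  branch[1] choose=4:
    choose[2, 4, 5] @ H4
      branch[0] choose=2:
        throw(5) @ H3 caught ⇒ 25
        H4 returns [25]
      branch[1] choose=4:
        throw(5) @ H3 caught ⇒ 25
        H4 returns [25]
      branch[2] choose=5:
        throw(5) @ H3 caught ⇒ 25
        H4 returns [25]
= [25, 25, 25, 25, 25, 25]

Answer: [25, 25, 25, 25, 25, 25]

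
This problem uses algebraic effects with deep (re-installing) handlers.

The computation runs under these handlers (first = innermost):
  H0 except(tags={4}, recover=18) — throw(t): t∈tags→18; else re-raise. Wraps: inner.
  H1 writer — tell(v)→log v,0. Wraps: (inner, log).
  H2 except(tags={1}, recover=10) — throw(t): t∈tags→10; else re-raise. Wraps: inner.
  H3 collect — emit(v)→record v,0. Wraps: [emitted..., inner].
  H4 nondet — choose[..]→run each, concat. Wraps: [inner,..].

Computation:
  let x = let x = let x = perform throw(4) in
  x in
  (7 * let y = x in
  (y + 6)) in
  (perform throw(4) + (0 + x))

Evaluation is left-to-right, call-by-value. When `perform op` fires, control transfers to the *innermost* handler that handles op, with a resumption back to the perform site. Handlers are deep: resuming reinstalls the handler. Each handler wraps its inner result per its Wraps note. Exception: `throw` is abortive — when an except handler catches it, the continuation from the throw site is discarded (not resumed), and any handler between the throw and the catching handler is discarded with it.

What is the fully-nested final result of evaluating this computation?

Step-by-step:
throw(4) @ H0 caught ⇒ 18
H1 returns (18, ())
H2 returns (18, ())
H3 returns [(18, ())]
H4 returns [[(18, ())]]
= [[(18, ())]]

Answer: [[(18, ())]]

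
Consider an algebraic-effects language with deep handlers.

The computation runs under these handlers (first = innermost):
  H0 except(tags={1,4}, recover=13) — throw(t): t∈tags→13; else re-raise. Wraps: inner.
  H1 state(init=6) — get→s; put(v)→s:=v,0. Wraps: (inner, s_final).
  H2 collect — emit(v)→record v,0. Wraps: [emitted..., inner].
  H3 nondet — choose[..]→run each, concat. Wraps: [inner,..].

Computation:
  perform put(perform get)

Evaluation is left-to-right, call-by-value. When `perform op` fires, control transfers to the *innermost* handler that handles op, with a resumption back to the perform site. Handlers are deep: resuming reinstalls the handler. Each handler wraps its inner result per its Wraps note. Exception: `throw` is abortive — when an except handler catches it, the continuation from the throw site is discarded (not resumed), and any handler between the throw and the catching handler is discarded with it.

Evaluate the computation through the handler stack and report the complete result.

Answer: [[(0, 6)]]

Evaluation trace:
get @ H1 ⇒ 6
put(6) @ H1 ⇒ s:=6
H0 returns 0
H1 returns (0, 6)
H2 returns [(0, 6)]
H3 returns [[(0, 6)]]
= [[(0, 6)]]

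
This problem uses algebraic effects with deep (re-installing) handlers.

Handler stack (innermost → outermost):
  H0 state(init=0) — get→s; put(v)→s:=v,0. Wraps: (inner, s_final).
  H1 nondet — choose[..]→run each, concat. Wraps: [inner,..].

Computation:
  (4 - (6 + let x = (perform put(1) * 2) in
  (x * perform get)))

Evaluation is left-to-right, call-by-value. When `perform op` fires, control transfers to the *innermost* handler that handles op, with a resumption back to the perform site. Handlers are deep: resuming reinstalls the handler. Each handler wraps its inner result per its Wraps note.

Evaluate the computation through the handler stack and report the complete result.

Answer: [(-2, 1)]

Evaluation trace:
put(1) @ H0 ⇒ s:=1
get @ H0 ⇒ 1
H0 returns (-2, 1)
H1 returns [(-2, 1)]
= [(-2, 1)]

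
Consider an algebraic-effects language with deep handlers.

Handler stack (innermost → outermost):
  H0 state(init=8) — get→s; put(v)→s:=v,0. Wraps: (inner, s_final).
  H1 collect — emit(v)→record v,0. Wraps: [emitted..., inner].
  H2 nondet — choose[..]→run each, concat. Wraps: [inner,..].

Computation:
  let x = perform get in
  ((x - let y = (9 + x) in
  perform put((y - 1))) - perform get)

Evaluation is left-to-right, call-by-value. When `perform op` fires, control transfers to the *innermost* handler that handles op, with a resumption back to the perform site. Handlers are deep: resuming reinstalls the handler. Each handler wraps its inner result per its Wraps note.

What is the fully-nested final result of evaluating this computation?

Working:
get @ H0 ⇒ 8
put(16) @ H0 ⇒ s:=16
get @ H0 ⇒ 16
H0 returns (-8, 16)
H1 returns [(-8, 16)]
H2 returns [[(-8, 16)]]
= [[(-8, 16)]]

Answer: [[(-8, 16)]]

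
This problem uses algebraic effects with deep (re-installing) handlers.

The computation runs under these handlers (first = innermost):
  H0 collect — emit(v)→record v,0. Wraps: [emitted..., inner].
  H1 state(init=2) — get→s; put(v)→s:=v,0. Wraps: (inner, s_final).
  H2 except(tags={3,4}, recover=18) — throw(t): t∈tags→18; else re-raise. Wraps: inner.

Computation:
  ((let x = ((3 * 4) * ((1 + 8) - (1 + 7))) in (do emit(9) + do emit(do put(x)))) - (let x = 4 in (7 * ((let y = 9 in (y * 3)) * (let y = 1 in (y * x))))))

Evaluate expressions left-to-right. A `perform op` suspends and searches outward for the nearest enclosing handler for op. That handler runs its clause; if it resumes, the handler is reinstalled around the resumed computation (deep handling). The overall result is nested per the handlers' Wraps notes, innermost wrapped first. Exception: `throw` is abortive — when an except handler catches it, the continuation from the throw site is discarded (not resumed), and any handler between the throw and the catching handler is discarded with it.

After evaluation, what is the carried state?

Answer: 12

Step-by-step:
emit(9) @ H0 ⇒ out+=9
put(12) @ H1 ⇒ s:=12
emit(0) @ H0 ⇒ out+=0
H0 returns [9, 0, -756]
H1 returns ([9, 0, -756], 12)
H2 returns ([9, 0, -756], 12)
= ([9, 0, -756], 12)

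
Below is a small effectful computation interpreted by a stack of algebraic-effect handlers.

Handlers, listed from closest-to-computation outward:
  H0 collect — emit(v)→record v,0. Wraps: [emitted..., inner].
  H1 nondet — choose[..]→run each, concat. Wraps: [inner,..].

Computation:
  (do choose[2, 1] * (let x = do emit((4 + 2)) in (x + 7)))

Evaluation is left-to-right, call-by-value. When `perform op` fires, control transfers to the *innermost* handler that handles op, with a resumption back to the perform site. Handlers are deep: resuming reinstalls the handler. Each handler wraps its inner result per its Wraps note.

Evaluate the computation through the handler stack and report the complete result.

Answer: [[6, 14], [6, 7]]

Evaluation trace:
choose[2, 1] @ H1
  branch[0] choose=2:
    emit(6) @ H0 ⇒ out+=6
    H0 returns [6, 14]
    H1 returns [[6, 14]]
  branch[1] choose=1:
    emit(6) @ H0 ⇒ out+=6
    H0 returns [6, 7]
    H1 returns [[6, 7]]
= [[6, 14], [6, 7]]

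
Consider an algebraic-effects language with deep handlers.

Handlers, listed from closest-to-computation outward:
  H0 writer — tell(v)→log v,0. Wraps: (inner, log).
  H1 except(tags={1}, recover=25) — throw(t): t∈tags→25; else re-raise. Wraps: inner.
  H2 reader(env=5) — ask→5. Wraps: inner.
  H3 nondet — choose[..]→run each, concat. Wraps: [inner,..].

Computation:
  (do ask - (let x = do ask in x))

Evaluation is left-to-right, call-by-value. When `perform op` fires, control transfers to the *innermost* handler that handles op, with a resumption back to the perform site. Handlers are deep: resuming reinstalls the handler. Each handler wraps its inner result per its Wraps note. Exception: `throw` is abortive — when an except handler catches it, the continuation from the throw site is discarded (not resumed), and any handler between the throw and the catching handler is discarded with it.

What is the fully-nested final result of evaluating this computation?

Answer: [(0, ())]

Step-by-step:
ask @ H2 ⇒ 5
ask @ H2 ⇒ 5
H0 returns (0, ())
H1 returns (0, ())
H2 returns (0, ())
H3 returns [(0, ())]
= [(0, ())]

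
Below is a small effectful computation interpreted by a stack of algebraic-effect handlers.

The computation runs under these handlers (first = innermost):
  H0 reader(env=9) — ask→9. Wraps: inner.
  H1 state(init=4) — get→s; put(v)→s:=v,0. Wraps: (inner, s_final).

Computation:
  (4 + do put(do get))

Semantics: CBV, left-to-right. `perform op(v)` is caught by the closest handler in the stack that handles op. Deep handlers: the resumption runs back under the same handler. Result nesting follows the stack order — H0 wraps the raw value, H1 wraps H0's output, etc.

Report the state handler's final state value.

Evaluation trace:
get @ H1 ⇒ 4
put(4) @ H1 ⇒ s:=4
H0 returns 4
H1 returns (4, 4)
= (4, 4)

Answer: 4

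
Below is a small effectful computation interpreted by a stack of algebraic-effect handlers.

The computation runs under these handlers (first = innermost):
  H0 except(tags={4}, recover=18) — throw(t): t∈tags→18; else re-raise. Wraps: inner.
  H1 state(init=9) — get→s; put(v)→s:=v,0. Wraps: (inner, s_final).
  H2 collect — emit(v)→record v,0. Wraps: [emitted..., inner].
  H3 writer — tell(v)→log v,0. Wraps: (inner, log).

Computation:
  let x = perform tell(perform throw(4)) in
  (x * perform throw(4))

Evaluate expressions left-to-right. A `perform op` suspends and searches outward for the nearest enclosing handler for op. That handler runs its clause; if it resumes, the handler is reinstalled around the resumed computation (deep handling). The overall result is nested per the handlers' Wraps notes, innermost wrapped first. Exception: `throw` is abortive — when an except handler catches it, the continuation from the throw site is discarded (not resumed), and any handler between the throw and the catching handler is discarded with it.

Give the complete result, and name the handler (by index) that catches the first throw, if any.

Answer: ([(18, 9)], ()) ; first throw caught by: H0

Working:
throw(4) @ H0 caught ⇒ 18
H1 returns (18, 9)
H2 returns [(18, 9)]
H3 returns ([(18, 9)], ())
= ([(18, 9)], ())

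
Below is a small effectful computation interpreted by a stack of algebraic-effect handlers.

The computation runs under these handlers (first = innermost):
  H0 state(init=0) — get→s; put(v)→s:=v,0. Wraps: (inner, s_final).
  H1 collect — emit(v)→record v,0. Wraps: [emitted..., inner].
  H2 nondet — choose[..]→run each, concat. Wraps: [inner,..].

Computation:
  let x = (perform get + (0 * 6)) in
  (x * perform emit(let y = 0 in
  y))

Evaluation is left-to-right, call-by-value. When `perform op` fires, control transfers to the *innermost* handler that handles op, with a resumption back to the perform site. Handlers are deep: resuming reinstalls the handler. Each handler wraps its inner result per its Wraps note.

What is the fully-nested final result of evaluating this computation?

Working:
get @ H0 ⇒ 0
emit(0) @ H1 ⇒ out+=0
H0 returns (0, 0)
H1 returns [0, (0, 0)]
H2 returns [[0, (0, 0)]]
= [[0, (0, 0)]]

Answer: [[0, (0, 0)]]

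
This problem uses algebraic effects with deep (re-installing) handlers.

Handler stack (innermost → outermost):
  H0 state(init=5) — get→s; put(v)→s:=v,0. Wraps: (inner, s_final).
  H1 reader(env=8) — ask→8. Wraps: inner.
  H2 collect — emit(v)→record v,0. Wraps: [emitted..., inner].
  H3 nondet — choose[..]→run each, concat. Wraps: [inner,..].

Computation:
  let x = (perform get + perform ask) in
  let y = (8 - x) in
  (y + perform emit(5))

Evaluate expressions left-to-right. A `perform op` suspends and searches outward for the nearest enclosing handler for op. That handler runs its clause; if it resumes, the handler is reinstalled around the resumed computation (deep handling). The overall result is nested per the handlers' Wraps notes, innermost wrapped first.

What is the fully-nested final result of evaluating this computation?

Step-by-step:
get @ H0 ⇒ 5
ask @ H1 ⇒ 8
emit(5) @ H2 ⇒ out+=5
H0 returns (-5, 5)
H1 returns (-5, 5)
H2 returns [5, (-5, 5)]
H3 returns [[5, (-5, 5)]]
= [[5, (-5, 5)]]

Answer: [[5, (-5, 5)]]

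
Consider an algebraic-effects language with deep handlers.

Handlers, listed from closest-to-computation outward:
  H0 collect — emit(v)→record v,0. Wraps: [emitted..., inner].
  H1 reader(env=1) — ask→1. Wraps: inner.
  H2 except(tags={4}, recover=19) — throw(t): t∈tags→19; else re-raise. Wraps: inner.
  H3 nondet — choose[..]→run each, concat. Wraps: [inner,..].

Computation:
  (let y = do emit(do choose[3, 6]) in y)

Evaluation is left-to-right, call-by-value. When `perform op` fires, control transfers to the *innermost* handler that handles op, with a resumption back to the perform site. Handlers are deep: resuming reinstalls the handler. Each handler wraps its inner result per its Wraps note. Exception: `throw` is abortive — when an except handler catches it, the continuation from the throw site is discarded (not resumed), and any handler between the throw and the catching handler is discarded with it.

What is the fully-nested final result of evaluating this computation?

Answer: [[3, 0], [6, 0]]

Working:
choose[3, 6] @ H3
  branch[0] choose=3:
    emit(3) @ H0 ⇒ out+=3
    H0 returns [3, 0]
    H1 returns [3, 0]
    H2 returns [3, 0]
    H3 returns [[3, 0]]
  branch[1] choose=6:
    emit(6) @ H0 ⇒ out+=6
    H0 returns [6, 0]
    H1 returns [6, 0]
    H2 returns [6, 0]
    H3 returns [[6, 0]]
= [[3, 0], [6, 0]]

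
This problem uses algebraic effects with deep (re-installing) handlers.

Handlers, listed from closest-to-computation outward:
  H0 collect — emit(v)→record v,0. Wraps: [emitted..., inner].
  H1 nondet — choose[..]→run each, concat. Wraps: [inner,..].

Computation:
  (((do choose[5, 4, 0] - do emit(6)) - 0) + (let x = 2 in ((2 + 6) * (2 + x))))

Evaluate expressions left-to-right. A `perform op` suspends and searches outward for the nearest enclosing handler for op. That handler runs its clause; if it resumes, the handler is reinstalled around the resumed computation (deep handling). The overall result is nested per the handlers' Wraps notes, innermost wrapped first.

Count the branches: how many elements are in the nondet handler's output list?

Answer: 3

Working:
choose[5, 4, 0] @ H1
  branch[0] choose=5:
    emit(6) @ H0 ⇒ out+=6
    H0 returns [6, 37]
    H1 returns [[6, 37]]
  branch[1] choose=4:
    emit(6) @ H0 ⇒ out+=6
    H0 returns [6, 36]
    H1 returns [[6, 36]]
  branch[2] choose=0:
    emit(6) @ H0 ⇒ out+=6
    H0 returns [6, 32]
    H1 returns [[6, 32]]
= [[6, 37], [6, 36], [6, 32]]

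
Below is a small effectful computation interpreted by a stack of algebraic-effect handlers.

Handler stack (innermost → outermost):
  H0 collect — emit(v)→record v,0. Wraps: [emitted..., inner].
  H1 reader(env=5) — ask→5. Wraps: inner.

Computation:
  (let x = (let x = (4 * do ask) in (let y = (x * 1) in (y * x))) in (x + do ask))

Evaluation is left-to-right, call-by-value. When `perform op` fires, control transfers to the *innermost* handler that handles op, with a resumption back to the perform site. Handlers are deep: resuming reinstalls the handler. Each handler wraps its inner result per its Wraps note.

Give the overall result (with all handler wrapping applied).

Answer: [405]

Step-by-step:
ask @ H1 ⇒ 5
ask @ H1 ⇒ 5
H0 returns [405]
H1 returns [405]
= [405]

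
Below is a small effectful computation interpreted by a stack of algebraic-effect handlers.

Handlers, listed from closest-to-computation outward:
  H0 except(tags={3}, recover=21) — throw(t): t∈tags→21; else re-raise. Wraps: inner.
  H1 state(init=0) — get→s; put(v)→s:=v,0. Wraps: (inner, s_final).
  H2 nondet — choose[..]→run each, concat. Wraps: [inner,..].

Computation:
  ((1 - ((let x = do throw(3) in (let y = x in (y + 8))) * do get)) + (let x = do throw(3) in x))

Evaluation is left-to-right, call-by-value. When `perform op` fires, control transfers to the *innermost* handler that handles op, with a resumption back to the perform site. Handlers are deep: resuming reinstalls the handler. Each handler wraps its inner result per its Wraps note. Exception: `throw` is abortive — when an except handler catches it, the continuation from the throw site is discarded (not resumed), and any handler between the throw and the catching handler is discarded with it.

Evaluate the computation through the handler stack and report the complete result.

Step-by-step:
throw(3) @ H0 caught ⇒ 21
H1 returns (21, 0)
H2 returns [(21, 0)]
= [(21, 0)]

Answer: [(21, 0)]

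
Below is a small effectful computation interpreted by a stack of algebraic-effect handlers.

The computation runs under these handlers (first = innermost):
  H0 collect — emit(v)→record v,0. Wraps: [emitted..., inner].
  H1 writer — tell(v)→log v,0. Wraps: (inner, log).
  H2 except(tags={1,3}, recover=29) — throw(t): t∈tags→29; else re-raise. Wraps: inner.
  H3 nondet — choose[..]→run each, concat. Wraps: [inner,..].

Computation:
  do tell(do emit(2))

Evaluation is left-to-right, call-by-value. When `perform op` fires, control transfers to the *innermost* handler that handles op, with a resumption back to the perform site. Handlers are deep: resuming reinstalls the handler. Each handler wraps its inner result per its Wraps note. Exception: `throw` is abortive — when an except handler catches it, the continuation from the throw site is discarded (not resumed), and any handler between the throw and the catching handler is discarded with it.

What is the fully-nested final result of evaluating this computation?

Evaluation trace:
emit(2) @ H0 ⇒ out+=2
tell(0) @ H1 ⇒ log+=0
H0 returns [2, 0]
H1 returns ([2, 0], (0))
H2 returns ([2, 0], (0))
H3 returns [([2, 0], (0))]
= [([2, 0], (0))]

Answer: [([2, 0], (0))]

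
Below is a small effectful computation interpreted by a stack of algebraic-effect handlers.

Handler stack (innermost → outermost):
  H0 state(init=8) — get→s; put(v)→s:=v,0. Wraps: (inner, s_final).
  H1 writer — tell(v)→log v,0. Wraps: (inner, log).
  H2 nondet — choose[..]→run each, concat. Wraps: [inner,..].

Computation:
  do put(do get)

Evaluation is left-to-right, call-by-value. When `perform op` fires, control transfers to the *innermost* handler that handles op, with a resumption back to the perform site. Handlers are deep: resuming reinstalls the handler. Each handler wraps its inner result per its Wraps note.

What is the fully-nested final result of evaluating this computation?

Answer: [((0, 8), ())]

Step-by-step:
get @ H0 ⇒ 8
put(8) @ H0 ⇒ s:=8
H0 returns (0, 8)
H1 returns ((0, 8), ())
H2 returns [((0, 8), ())]
= [((0, 8), ())]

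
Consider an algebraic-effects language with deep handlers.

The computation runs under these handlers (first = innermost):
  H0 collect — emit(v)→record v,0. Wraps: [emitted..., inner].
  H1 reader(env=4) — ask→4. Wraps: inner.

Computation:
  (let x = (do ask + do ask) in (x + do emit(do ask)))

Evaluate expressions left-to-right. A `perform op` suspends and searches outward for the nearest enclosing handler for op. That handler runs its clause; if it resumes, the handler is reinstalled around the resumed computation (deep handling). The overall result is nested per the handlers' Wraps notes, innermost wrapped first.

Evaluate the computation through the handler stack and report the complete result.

Answer: [4, 8]

Evaluation trace:
ask @ H1 ⇒ 4
ask @ H1 ⇒ 4
ask @ H1 ⇒ 4
emit(4) @ H0 ⇒ out+=4
H0 returns [4, 8]
H1 returns [4, 8]
= [4, 8]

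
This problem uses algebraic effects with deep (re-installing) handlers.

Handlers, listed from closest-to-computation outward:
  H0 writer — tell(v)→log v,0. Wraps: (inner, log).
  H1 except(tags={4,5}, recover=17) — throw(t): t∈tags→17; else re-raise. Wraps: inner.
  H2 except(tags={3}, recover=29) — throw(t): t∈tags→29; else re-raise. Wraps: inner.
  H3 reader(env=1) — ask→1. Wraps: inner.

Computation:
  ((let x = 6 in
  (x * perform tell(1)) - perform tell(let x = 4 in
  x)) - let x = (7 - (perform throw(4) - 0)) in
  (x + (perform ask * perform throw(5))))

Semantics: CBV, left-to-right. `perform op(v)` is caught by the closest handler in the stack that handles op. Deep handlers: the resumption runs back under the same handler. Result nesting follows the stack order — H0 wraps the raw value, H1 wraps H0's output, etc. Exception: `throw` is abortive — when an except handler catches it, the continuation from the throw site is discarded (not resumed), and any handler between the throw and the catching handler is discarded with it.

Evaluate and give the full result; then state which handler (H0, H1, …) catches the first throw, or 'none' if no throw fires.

Answer: 17 ; first throw caught by: H1

Step-by-step:
tell(1) @ H0 ⇒ log+=1
tell(4) @ H0 ⇒ log+=4
throw(4) @ H1 caught ⇒ 17
H2 returns 17
H3 returns 17
= 17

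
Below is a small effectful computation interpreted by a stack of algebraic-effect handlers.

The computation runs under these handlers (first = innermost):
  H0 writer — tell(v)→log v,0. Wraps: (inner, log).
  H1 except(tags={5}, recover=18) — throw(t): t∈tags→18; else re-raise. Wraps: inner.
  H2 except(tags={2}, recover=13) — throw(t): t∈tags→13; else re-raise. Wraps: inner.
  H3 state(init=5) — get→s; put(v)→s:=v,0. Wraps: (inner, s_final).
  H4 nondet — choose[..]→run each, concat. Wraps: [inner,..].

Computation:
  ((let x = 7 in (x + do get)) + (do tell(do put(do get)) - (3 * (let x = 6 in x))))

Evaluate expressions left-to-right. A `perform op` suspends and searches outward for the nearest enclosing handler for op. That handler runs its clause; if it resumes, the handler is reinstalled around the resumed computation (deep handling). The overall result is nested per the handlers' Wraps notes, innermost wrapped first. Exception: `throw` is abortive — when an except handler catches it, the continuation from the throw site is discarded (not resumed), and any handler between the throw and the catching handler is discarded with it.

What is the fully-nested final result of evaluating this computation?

Working:
get @ H3 ⇒ 5
get @ H3 ⇒ 5
put(5) @ H3 ⇒ s:=5
tell(0) @ H0 ⇒ log+=0
H0 returns (-6, (0))
H1 returns (-6, (0))
H2 returns (-6, (0))
H3 returns ((-6, (0)), 5)
H4 returns [((-6, (0)), 5)]
= [((-6, (0)), 5)]

Answer: [((-6, (0)), 5)]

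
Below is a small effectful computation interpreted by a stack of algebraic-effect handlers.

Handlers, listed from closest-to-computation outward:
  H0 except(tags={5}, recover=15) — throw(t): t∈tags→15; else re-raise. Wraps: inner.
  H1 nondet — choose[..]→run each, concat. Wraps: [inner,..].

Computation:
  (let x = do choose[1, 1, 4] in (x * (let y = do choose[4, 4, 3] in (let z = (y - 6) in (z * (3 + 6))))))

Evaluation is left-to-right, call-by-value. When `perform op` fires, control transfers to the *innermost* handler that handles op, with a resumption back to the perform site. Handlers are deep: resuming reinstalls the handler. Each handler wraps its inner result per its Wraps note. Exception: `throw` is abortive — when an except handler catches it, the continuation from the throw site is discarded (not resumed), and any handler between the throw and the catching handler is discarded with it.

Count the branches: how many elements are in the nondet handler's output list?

Working:
choose[1, 1, 4] @ H1
  branch[0] choose=1:
    choose[4, 4, 3] @ H1
      branch[0] choose=4:
        H0 returns -18
        H1 returns [-18]
      branch[1] choose=4:
        H0 returns -18
        H1 returns [-18]
      branch[2] choose=3:
        H0 returns -27
        H1 returns [-27]
  branch[1] choose=1:
    choose[4, 4, 3] @ H1
      branch[0] choose=4:
        H0 returns -18
        H1 returns [-18]
      branch[1] choose=4:
        H0 returns -18
        H1 returns [-18]
      branch[2] choose=3:
        H0 returns -27
        H1 returns [-27]
  branch[2] choose=4:
    choose[4, 4, 3] @ H1
      branch[0] choose=4:
        H0 returns -72
        H1 returns [-72]
      branch[1] choose=4:
        H0 returns -72
        H1 returns [-72]
      branch[2] choose=3:
        H0 returns -108
        H1 returns [-108]
= [-18, -18, -27, -18, -18, -27, -72, -72, -108]

Answer: 9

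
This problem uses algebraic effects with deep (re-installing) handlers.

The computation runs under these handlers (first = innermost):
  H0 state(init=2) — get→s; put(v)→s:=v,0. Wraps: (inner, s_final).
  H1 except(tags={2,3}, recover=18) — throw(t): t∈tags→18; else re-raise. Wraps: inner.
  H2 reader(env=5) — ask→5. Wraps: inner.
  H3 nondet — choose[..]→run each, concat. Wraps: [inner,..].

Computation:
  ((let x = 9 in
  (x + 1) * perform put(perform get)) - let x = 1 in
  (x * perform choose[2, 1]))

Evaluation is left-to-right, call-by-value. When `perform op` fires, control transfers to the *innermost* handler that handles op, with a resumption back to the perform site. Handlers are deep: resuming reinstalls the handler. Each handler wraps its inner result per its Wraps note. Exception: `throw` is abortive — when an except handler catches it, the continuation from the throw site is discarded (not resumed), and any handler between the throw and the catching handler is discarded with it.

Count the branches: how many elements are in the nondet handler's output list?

Answer: 2

Step-by-step:
get @ H0 ⇒ 2
put(2) @ H0 ⇒ s:=2
choose[2, 1] @ H3
  branch[0] choose=2:
    H0 returns (-2, 2)
    H1 returns (-2, 2)
    H2 returns (-2, 2)
    H3 returns [(-2, 2)]
  branch[1] choose=1:
    H0 returns (-1, 2)
    H1 returns (-1, 2)
    H2 returns (-1, 2)
    H3 returns [(-1, 2)]
= [(-2, 2), (-1, 2)]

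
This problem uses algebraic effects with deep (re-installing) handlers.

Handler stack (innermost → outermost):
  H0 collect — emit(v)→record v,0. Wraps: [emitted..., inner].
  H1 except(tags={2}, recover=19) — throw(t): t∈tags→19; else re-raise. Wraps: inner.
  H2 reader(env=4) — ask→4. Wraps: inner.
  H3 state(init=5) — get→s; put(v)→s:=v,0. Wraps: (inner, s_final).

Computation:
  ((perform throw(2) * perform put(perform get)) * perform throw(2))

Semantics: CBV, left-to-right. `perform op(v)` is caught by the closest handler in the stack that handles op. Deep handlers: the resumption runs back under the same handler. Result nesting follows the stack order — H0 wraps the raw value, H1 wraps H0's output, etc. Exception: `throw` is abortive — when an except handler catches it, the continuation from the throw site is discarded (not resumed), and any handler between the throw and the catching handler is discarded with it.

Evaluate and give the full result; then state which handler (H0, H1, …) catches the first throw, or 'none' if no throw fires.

Working:
throw(2) @ H1 caught ⇒ 19
H2 returns 19
H3 returns (19, 5)
= (19, 5)

Answer: (19, 5) ; first throw caught by: H1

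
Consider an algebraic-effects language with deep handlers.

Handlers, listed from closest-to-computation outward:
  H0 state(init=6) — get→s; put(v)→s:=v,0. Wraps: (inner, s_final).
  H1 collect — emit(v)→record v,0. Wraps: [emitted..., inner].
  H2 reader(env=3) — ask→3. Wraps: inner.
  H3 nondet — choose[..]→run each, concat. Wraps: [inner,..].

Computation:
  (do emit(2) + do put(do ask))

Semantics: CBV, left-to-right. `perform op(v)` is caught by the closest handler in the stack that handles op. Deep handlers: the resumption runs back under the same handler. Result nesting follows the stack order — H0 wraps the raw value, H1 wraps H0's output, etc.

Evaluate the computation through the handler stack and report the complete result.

Answer: [[2, (0, 3)]]

Working:
emit(2) @ H1 ⇒ out+=2
ask @ H2 ⇒ 3
put(3) @ H0 ⇒ s:=3
H0 returns (0, 3)
H1 returns [2, (0, 3)]
H2 returns [2, (0, 3)]
H3 returns [[2, (0, 3)]]
= [[2, (0, 3)]]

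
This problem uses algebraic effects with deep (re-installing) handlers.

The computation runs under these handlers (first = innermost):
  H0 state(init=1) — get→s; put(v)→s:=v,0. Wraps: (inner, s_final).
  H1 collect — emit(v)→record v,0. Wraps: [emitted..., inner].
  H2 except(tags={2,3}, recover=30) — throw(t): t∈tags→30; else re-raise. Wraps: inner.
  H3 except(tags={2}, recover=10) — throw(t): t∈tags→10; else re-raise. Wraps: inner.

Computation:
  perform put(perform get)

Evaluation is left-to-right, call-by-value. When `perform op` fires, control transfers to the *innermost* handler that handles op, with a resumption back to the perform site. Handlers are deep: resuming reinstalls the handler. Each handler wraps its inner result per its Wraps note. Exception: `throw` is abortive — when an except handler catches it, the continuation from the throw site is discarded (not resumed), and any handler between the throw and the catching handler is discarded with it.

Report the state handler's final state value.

Answer: 1

Evaluation trace:
get @ H0 ⇒ 1
put(1) @ H0 ⇒ s:=1
H0 returns (0, 1)
H1 returns [(0, 1)]
H2 returns [(0, 1)]
H3 returns [(0, 1)]
= [(0, 1)]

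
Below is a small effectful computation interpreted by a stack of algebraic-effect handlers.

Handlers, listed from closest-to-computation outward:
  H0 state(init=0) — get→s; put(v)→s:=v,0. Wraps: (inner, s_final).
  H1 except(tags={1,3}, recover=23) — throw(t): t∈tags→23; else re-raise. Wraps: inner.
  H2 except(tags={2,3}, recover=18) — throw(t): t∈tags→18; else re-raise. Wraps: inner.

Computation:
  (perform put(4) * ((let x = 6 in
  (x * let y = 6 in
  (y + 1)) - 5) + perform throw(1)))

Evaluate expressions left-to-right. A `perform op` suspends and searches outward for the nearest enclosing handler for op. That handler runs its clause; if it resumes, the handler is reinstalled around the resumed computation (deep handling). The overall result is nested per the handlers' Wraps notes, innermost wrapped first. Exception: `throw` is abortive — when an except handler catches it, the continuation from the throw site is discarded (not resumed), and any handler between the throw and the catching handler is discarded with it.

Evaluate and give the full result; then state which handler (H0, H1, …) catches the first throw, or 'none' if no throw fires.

Answer: 23 ; first throw caught by: H1

Evaluation trace:
put(4) @ H0 ⇒ s:=4
throw(1) @ H1 caught ⇒ 23
H2 returns 23
= 23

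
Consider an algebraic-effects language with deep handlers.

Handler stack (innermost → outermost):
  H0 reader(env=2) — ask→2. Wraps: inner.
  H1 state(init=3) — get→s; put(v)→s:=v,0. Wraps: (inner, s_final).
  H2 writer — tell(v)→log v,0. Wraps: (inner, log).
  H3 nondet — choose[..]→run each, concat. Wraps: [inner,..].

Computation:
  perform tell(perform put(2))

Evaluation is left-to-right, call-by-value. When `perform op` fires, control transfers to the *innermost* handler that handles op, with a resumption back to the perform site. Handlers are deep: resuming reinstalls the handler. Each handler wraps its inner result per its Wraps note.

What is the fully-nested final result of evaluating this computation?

Evaluation trace:
put(2) @ H1 ⇒ s:=2
tell(0) @ H2 ⇒ log+=0
H0 returns 0
H1 returns (0, 2)
H2 returns ((0, 2), (0))
H3 returns [((0, 2), (0))]
= [((0, 2), (0))]

Answer: [((0, 2), (0))]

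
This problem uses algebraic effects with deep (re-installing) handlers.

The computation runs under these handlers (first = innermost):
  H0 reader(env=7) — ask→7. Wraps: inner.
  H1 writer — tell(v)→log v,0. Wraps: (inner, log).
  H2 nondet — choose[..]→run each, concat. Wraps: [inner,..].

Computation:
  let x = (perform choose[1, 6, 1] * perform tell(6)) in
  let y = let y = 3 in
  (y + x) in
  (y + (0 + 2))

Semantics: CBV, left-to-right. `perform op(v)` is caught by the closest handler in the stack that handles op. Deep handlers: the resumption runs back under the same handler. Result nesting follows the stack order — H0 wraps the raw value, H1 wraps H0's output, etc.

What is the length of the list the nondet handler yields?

Answer: 3

Working:
choose[1, 6, 1] @ H2
  branch[0] choose=1:
    tell(6) @ H1 ⇒ log+=6
    H0 returns 5
    H1 returns (5, (6))
    H2 returns [(5, (6))]
  branch[1] choose=6:
    tell(6) @ H1 ⇒ log+=6
    H0 returns 5
    H1 returns (5, (6))
    H2 returns [(5, (6))]
  branch[2] choose=1:
    tell(6) @ H1 ⇒ log+=6
    H0 returns 5
    H1 returns (5, (6))
    H2 returns [(5, (6))]
= [(5, (6)), (5, (6)), (5, (6))]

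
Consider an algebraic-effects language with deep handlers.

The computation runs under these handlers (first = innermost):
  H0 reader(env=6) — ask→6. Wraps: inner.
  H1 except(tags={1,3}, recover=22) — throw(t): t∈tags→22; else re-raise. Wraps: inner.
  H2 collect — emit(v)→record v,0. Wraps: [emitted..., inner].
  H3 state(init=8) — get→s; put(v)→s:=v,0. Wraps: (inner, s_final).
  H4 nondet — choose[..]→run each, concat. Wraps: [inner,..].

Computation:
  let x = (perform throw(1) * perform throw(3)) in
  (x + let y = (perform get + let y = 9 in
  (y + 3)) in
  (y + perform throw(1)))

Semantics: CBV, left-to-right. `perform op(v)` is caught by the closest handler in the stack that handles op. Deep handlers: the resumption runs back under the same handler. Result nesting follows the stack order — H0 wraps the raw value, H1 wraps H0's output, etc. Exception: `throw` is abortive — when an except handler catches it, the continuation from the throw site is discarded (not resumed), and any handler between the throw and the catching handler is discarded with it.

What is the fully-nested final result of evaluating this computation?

Step-by-step:
throw(1) @ H1 caught ⇒ 22
H2 returns [22]
H3 returns ([22], 8)
H4 returns [([22], 8)]
= [([22], 8)]

Answer: [([22], 8)]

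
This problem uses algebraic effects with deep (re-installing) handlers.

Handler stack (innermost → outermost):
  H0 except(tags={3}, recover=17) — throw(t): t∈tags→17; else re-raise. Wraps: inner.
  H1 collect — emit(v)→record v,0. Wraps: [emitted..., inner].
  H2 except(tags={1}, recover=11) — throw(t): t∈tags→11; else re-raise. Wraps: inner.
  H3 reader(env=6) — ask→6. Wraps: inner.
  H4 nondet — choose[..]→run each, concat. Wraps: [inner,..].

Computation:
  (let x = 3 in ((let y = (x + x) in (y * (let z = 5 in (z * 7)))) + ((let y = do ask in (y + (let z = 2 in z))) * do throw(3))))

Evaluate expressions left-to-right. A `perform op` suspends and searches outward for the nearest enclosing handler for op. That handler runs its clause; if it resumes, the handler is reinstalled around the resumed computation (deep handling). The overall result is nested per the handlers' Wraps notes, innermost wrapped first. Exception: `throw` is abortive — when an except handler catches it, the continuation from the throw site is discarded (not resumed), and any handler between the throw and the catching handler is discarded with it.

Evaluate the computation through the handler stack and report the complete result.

Answer: [[17]]

Working:
ask @ H3 ⇒ 6
throw(3) @ H0 caught ⇒ 17
H1 returns [17]
H2 returns [17]
H3 returns [17]
H4 returns [[17]]
= [[17]]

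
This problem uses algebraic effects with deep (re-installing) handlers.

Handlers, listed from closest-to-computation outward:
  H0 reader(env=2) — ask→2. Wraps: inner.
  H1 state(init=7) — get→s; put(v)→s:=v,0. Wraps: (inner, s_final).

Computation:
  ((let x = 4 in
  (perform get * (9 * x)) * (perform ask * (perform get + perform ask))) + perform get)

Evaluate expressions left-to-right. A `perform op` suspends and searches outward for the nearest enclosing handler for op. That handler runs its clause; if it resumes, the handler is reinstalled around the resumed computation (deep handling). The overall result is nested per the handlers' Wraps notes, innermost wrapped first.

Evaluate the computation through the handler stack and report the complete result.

Answer: (4543, 7)

Evaluation trace:
get @ H1 ⇒ 7
ask @ H0 ⇒ 2
get @ H1 ⇒ 7
ask @ H0 ⇒ 2
get @ H1 ⇒ 7
H0 returns 4543
H1 returns (4543, 7)
= (4543, 7)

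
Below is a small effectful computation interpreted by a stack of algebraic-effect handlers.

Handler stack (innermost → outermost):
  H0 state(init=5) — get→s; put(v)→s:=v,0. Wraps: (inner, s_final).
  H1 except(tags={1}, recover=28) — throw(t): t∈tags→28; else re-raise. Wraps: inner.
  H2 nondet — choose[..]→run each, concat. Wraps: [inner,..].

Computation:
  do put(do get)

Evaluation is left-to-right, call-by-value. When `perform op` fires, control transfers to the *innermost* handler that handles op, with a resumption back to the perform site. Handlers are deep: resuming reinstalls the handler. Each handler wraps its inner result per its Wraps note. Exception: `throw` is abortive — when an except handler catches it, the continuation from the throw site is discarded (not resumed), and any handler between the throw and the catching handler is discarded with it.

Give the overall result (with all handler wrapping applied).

Answer: [(0, 5)]

Step-by-step:
get @ H0 ⇒ 5
put(5) @ H0 ⇒ s:=5
H0 returns (0, 5)
H1 returns (0, 5)
H2 returns [(0, 5)]
= [(0, 5)]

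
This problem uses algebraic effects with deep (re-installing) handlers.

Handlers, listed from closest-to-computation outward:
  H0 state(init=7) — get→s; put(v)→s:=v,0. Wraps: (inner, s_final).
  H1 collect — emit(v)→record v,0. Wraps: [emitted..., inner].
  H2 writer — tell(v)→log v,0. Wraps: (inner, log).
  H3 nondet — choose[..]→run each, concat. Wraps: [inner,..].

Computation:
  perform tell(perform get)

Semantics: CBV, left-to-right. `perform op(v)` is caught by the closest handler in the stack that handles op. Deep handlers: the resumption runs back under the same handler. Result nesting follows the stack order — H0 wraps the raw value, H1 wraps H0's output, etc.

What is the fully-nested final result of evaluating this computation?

Answer: [([(0, 7)], (7))]

Step-by-step:
get @ H0 ⇒ 7
tell(7) @ H2 ⇒ log+=7
H0 returns (0, 7)
H1 returns [(0, 7)]
H2 returns ([(0, 7)], (7))
H3 returns [([(0, 7)], (7))]
= [([(0, 7)], (7))]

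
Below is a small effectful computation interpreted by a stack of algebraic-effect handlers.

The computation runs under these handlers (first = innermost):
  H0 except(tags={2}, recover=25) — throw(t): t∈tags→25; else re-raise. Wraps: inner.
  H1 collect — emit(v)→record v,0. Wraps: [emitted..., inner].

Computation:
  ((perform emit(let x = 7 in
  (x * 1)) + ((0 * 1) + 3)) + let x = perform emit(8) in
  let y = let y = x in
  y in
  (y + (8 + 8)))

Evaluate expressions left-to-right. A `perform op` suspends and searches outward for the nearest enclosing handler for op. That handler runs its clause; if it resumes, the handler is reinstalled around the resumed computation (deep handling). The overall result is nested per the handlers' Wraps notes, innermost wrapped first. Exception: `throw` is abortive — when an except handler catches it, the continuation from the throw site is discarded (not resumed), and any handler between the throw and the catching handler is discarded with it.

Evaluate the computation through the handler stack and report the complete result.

Answer: [7, 8, 19]

Step-by-step:
emit(7) @ H1 ⇒ out+=7
emit(8) @ H1 ⇒ out+=8
H0 returns 19
H1 returns [7, 8, 19]
= [7, 8, 19]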